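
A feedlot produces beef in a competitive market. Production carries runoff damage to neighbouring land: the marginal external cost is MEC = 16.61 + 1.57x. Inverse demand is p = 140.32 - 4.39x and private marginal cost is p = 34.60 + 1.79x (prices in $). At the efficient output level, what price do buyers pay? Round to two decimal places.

P = $89.84

Social marginal cost = private MC + MEC = 51.21 + 3.36x.
Set SMC = demand: 51.21 + 3.36x = 140.32 - 4.39x → x* = 11.4981.
Consumer price on the demand curve at x*: 140.32 − 4.39×11.4981 = 89.8433.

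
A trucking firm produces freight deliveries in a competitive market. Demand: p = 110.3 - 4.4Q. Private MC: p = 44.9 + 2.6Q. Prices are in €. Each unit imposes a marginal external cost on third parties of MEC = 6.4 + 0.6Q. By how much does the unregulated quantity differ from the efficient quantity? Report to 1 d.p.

1.6 units

Market equilibrium (private): 44.9 + 2.6Q = 110.3 - 4.4Q → Q_m = 9.3429.
Social marginal cost = private MC + MEC = 51.3 + 3.2Q.
Set SMC = demand: 51.3 + 3.2Q = 110.3 - 4.4Q → Q* = 7.7632.
Gap = |9.3429 − 7.7632| = 1.5797.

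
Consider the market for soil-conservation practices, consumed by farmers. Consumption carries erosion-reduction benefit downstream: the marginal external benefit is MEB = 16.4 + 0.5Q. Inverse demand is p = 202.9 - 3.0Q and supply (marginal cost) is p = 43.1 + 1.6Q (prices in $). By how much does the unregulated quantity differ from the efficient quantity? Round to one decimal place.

Market equilibrium (private): 43.1 + 1.6Q = 202.9 - 3.0Q → Q_m = 34.7391.
Social marginal benefit = demand + MEB = 219.3 - 2.5Q.
Set SMB = MC: 219.3 - 2.5Q = 43.1 + 1.6Q → Q* = 42.9756.
Gap = |34.7391 − 42.9756| = 8.2365.

8.2 units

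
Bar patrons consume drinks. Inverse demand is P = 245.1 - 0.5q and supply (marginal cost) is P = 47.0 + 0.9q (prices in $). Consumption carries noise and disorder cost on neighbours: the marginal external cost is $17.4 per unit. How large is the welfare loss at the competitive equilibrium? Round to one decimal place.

DWL = $108.1

Market equilibrium (private): 47.0 + 0.9q = 245.1 - 0.5q → q_m = 141.5000.
Social marginal benefit = demand − MEC = 227.7 - 0.5q.
Set SMB = MC: 227.7 - 0.5q = 47.0 + 0.9q → q* = 129.0714.
The welfare-loss triangle has base |q_m − q*| and height MEC(q_m) (the vertical gap between SMB and MC is zero at q* and MEC at q_m).
DWL = ½ × 12.4286 × 17.4000 = 108.1288.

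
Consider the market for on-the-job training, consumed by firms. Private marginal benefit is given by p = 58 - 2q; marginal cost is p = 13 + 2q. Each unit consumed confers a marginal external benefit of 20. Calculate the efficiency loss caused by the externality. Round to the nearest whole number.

Market equilibrium (private): 13 + 2q = 58 - 2q → q_m = 11.2500.
Social marginal benefit = demand + MEB = 78 - 2q.
Set SMB = MC: 78 - 2q = 13 + 2q → q* = 16.2500.
Height of the DWL triangle at q_m is SMB(q_m) − MC(q_m) = MEB(q_m) = 20.0000.
DWL = ½ × 5.0000 × 20.0000 = 50.0000.

DWL = 50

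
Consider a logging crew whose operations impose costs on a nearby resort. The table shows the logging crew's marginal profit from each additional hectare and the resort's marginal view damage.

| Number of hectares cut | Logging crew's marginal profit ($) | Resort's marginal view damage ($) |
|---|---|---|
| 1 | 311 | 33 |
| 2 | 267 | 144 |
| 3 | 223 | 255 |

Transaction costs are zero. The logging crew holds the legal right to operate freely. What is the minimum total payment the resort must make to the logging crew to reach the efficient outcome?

$223

Left alone the logging crew would choose level 3 (marginal profit stays positive).
Efficient level: k* = 2 (marginal profit ≥ marginal view damage through 2).
The resort must at least cover the logging crew's forgone profit from cutting 3→2: 223 = 223.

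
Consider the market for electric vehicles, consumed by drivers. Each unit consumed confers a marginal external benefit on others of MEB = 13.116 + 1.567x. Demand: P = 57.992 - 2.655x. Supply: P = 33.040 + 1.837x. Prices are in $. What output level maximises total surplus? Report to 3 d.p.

Social marginal benefit = demand + MEB = 71.108 - 1.088x.
Set SMB = MC: 71.108 - 1.088x = 33.040 + 1.837x → x* = 13.0147.

x* = 13.015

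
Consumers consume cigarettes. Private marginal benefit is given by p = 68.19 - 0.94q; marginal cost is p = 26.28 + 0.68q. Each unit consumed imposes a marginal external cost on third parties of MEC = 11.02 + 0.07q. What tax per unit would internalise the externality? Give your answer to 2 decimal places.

Social marginal benefit = demand − MEC = 57.17 - 1.01q.
Set SMB = MC: 57.17 - 1.01q = 26.28 + 0.68q → q* = 18.2781.
The Pigouvian tax equals MEC at q*: 11.02 + 0.07×18.2781 = 12.2995.

tax = 12.30 per unit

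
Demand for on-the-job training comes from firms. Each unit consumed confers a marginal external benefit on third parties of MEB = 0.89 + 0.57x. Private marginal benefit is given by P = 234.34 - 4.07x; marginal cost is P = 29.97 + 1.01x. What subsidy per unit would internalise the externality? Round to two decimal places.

subsidy = 26.83 per unit

Social marginal benefit = demand + MEB = 235.23 - 3.50x.
Set SMB = MC: 235.23 - 3.50x = 29.97 + 1.01x → x* = 45.5122.
The Pigouvian subsidy equals MEB at x*: 0.89 + 0.57×45.5122 = 26.8320.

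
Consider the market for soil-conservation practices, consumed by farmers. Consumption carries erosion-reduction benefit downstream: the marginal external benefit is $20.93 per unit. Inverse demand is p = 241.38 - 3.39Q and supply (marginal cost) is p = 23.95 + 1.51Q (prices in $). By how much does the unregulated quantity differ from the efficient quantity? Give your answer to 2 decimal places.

Market equilibrium (private): 23.95 + 1.51Q = 241.38 - 3.39Q → Q_m = 44.3735.
Social marginal benefit = demand + MEB = 262.31 - 3.39Q.
Set SMB = MC: 262.31 - 3.39Q = 23.95 + 1.51Q → Q* = 48.6449.
Gap = |44.3735 − 48.6449| = 4.2714.

4.27 units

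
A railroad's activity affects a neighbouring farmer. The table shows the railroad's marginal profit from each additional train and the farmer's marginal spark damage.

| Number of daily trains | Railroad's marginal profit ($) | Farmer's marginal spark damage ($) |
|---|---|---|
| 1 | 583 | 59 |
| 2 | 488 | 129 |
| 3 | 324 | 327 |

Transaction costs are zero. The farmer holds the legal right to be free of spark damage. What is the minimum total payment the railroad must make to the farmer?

Efficient level: marginal profit ≥ marginal spark damage through level 2, so k* = 2.
With the farmer holding the right, the railroad must at least compensate total damage at k*: 59 + 129 = 188.

$188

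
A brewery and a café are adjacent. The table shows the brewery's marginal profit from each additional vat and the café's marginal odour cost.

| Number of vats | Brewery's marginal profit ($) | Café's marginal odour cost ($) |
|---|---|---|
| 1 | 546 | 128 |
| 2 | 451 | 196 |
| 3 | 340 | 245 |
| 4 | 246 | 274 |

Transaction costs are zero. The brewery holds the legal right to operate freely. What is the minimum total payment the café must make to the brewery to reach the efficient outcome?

$246

Left alone the brewery would choose level 4 (marginal profit stays positive).
Efficient level: k* = 3 (marginal profit ≥ marginal odour cost through 3).
The café must at least cover the brewery's forgone profit from cutting 4→3: 246 = 246.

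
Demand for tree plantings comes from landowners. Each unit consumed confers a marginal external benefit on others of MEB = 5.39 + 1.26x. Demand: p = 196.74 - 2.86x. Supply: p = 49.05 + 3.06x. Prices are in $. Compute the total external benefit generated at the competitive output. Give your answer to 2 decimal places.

Market equilibrium (private): 49.05 + 3.06x = 196.74 - 2.86x → x_m = 24.9476.
Total external benefit = ∫₀^{x_m} (5.39 + 1.26x) dx = 5.39×24.9476 + ½×1.26×24.9476² = 526.5687.

$526.57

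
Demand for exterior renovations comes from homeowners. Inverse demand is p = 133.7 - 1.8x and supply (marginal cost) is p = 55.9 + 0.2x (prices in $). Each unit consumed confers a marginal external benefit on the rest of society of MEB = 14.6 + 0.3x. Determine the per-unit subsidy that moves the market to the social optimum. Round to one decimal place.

Social marginal benefit = demand + MEB = 148.3 - 1.5x.
Set SMB = MC: 148.3 - 1.5x = 55.9 + 0.2x → x* = 54.3529.
The Pigouvian subsidy equals MEB at x*: 14.6 + 0.3×54.3529 = 30.9059.

subsidy = $30.9 per unit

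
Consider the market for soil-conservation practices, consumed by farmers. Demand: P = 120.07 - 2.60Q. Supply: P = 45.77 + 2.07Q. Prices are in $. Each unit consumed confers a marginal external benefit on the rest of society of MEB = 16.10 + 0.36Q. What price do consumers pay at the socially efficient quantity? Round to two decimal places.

P = $65.54

Social marginal benefit = demand + MEB = 136.17 - 2.24Q.
Set SMB = MC: 136.17 - 2.24Q = 45.77 + 2.07Q → Q* = 20.9745.
Consumer price on the demand curve at Q*: 120.07 − 2.60×20.9745 = 65.5363.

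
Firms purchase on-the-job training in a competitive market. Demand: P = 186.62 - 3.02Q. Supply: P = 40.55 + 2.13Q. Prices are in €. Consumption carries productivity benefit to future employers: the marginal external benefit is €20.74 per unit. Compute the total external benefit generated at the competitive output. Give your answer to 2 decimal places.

€588.25

Market equilibrium (private): 40.55 + 2.13Q = 186.62 - 3.02Q → Q_m = 28.3631.
Total external benefit = MEB × Q_m = 20.74 × 28.3631 = 588.2507.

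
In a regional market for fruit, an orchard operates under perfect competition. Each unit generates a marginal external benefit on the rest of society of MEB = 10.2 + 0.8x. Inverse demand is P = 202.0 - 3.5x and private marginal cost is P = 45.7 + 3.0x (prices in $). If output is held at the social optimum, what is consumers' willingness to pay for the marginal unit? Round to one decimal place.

P = $99.8

Social marginal cost = private MC − MEB = 35.5 + 2.2x.
Set SMC = demand: 35.5 + 2.2x = 202.0 - 3.5x → x* = 29.2105.
Consumer price on the demand curve at x*: 202.0 − 3.5×29.2105 = 99.7633.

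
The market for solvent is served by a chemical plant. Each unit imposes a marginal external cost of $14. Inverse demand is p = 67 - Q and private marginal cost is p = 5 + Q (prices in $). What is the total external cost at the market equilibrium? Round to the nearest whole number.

$434

Market equilibrium (private): 5 + Q = 67 - Q → Q_m = 31.0000.
Total external cost = MEC × Q_m = 14 × 31.0000 = 434.0000.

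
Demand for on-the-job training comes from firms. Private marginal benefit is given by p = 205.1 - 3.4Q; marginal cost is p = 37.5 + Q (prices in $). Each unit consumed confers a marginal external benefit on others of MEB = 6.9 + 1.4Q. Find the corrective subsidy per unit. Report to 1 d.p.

subsidy = $88.3 per unit

Social marginal benefit = demand + MEB = 212.0 - 2.0Q.
Set SMB = MC: 212.0 - 2.0Q = 37.5 + Q → Q* = 58.1667.
The Pigouvian subsidy equals MEB at Q*: 6.9 + 1.4×58.1667 = 88.3334.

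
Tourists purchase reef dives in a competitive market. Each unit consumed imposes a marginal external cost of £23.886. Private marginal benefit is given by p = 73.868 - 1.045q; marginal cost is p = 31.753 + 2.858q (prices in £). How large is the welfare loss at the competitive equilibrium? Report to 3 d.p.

Market equilibrium (private): 31.753 + 2.858q = 73.868 - 1.045q → q_m = 10.7904.
Social marginal benefit = demand − MEC = 49.982 - 1.045q.
Set SMB = MC: 49.982 - 1.045q = 31.753 + 2.858q → q* = 4.6705.
Height of the DWL triangle at q_m is MC(q_m) − SMB(q_m) = MEC(q_m) = 23.8860.
DWL = ½ × 6.1199 × 23.8860 = 73.0900.

DWL = £73.090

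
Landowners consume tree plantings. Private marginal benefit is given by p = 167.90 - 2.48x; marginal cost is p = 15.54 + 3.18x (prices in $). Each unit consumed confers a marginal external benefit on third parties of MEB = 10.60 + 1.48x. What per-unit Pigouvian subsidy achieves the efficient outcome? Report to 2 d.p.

subsidy = $68.30 per unit

Social marginal benefit = demand + MEB = 178.50 - x.
Set SMB = MC: 178.50 - x = 15.54 + 3.18x → x* = 38.9856.
The Pigouvian subsidy equals MEB at x*: 10.60 + 1.48×38.9856 = 68.2987.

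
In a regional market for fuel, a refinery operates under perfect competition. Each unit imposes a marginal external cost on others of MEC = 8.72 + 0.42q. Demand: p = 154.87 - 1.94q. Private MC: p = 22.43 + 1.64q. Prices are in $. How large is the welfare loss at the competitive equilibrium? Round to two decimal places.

Market equilibrium (private): 22.43 + 1.64q = 154.87 - 1.94q → q_m = 36.9944.
Social marginal cost = private MC + MEC = 31.15 + 2.06q.
Set SMC = demand: 31.15 + 2.06q = 154.87 - 1.94q → q* = 30.9300.
Height of the DWL triangle at q_m is SMC(q_m) − demand(q_m) = MEC(q_m) = 24.2577.
DWL = ½ × 6.0644 × 24.2577 = 73.5542.

DWL = $73.55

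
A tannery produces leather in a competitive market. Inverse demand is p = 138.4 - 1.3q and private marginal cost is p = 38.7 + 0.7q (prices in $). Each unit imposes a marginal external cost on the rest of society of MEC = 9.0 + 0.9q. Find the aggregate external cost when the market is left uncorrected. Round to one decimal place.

$1566.9

Market equilibrium (private): 38.7 + 0.7q = 138.4 - 1.3q → q_m = 49.8500.
Total external cost = ∫₀^{q_m} (9.0 + 0.9q) dq = 9.0×49.8500 + ½×0.9×49.8500² = 1566.9101.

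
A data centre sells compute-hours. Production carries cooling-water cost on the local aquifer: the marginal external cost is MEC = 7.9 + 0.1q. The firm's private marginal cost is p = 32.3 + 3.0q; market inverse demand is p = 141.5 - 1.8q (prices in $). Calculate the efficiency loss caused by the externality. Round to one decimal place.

Market equilibrium (private): 32.3 + 3.0q = 141.5 - 1.8q → q_m = 22.7500.
Social marginal cost = private MC + MEC = 40.2 + 3.1q.
Set SMC = demand: 40.2 + 3.1q = 141.5 - 1.8q → q* = 20.6735.
The welfare-loss triangle has base |q_m − q*| and height MEC(q_m) (the vertical gap between SMC and demand is zero at q* and MEC at q_m).
DWL = ½ × 2.0765 × 10.1750 = 10.5642.

DWL = $10.6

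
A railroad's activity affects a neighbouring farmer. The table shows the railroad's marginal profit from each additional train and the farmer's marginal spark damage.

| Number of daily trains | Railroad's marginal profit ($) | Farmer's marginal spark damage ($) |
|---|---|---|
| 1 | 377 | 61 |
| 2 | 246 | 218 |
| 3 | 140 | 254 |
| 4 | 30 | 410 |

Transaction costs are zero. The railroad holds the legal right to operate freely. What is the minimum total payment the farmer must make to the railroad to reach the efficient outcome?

$170

Left alone the railroad would choose level 4 (marginal profit stays positive).
Efficient level: k* = 2 (marginal profit ≥ marginal spark damage through 2).
The farmer must at least cover the railroad's forgone profit from cutting 4→2: 140 + 30 = 170.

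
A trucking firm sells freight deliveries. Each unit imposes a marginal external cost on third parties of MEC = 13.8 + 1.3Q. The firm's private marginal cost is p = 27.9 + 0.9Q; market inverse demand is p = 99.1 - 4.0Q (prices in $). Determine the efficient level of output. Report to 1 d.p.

Social marginal cost = private MC + MEC = 41.7 + 2.2Q.
Set SMC = demand: 41.7 + 2.2Q = 99.1 - 4.0Q → Q* = 9.2581.

Q* = 9.3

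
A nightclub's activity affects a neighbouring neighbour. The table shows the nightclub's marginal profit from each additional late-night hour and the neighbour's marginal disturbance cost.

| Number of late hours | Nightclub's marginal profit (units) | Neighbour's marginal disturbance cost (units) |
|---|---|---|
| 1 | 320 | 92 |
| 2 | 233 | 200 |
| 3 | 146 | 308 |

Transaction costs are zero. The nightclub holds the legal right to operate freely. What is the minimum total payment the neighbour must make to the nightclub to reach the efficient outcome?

146

Left alone the nightclub would choose level 3 (marginal profit stays positive).
Efficient level: k* = 2 (marginal profit ≥ marginal disturbance cost through 2).
The neighbour must at least cover the nightclub's forgone profit from cutting 3→2: 146 = 146.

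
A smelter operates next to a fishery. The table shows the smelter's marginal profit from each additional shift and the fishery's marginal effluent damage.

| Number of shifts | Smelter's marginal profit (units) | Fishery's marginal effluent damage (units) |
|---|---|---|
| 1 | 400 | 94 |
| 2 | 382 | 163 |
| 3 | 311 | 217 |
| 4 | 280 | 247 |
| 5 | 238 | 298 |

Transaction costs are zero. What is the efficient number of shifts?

Bargaining reaches the level where marginal profit last exceeds marginal effluent damage.
That holds through level 4 (280 ≥ 247) but not at 5 (238 < 298).

4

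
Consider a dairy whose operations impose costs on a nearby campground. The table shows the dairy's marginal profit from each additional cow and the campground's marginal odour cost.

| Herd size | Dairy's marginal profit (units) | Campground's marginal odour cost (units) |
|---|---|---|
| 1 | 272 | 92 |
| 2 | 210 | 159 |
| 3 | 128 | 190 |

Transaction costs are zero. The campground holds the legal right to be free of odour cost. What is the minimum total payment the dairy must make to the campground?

Efficient level: marginal profit ≥ marginal odour cost through level 2, so k* = 2.
With the campground holding the right, the dairy must at least compensate total damage at k*: 92 + 159 = 251.

251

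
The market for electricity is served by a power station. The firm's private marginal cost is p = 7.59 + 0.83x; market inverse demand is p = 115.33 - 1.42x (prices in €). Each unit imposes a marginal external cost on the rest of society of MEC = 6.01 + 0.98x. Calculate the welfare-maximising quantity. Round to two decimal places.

Social marginal cost = private MC + MEC = 13.60 + 1.81x.
Set SMC = demand: 13.60 + 1.81x = 115.33 - 1.42x → x* = 31.4954.

x* = 31.50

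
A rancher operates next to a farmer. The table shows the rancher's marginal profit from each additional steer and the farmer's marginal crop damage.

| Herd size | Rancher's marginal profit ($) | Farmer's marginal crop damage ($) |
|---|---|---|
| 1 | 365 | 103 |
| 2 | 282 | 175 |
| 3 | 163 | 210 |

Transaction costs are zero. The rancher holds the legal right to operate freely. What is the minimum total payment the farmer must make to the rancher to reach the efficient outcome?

$163

Left alone the rancher would choose level 3 (marginal profit stays positive).
Efficient level: k* = 2 (marginal profit ≥ marginal crop damage through 2).
The farmer must at least cover the rancher's forgone profit from cutting 3→2: 163 = 163.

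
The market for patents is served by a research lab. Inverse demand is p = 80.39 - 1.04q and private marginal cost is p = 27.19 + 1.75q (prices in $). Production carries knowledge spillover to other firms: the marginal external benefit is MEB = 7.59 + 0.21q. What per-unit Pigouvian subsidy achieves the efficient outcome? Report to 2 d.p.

Social marginal cost = private MC − MEB = 19.60 + 1.54q.
Set SMC = demand: 19.60 + 1.54q = 80.39 - 1.04q → q* = 23.5620.
The Pigouvian subsidy equals MEB at q*: 7.59 + 0.21×23.5620 = 12.5380.

subsidy = $12.54 per unit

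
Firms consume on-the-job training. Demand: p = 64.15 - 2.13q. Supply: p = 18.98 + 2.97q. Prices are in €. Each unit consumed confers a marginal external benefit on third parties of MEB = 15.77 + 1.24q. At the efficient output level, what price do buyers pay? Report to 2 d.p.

P = €30.52

Social marginal benefit = demand + MEB = 79.92 - 0.89q.
Set SMB = MC: 79.92 - 0.89q = 18.98 + 2.97q → q* = 15.7876.
Consumer price on the demand curve at q*: 64.15 − 2.13×15.7876 = 30.5224.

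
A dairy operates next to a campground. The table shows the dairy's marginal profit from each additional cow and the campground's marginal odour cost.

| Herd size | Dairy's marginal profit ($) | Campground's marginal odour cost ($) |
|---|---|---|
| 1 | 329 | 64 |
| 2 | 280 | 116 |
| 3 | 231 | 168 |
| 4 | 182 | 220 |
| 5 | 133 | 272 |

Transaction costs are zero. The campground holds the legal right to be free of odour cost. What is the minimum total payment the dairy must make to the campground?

Efficient level: marginal profit ≥ marginal odour cost through level 3, so k* = 3.
With the campground holding the right, the dairy must at least compensate total damage at k*: 64 + 116 + 168 = 348.

$348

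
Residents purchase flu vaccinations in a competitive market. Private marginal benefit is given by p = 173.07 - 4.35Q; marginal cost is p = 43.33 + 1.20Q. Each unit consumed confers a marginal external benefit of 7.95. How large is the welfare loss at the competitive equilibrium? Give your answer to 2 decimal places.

Market equilibrium (private): 43.33 + 1.20Q = 173.07 - 4.35Q → Q_m = 23.3766.
Social marginal benefit = demand + MEB = 181.02 - 4.35Q.
Set SMB = MC: 181.02 - 4.35Q = 43.33 + 1.20Q → Q* = 24.8090.
The loss is the area between SMB and MC from Q* to Q_m; with linear curves that's a triangle of height MEB(Q_m).
DWL = ½ × 1.4324 × 7.9500 = 5.6938.

DWL = 5.69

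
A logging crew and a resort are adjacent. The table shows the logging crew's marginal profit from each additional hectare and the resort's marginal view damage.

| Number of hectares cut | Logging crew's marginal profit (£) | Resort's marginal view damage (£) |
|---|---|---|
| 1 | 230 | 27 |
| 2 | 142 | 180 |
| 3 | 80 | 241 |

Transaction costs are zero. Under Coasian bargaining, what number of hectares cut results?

1

Bargaining reaches the level where marginal profit last exceeds marginal view damage.
That holds through level 1 (230 ≥ 27) but not at 2 (142 < 180).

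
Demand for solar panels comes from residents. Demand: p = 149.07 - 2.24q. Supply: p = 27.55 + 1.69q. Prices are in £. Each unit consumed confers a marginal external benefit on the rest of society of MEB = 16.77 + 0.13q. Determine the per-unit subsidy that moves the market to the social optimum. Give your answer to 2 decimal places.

subsidy = £21.50 per unit

Social marginal benefit = demand + MEB = 165.84 - 2.11q.
Set SMB = MC: 165.84 - 2.11q = 27.55 + 1.69q → q* = 36.3921.
The Pigouvian subsidy equals MEB at q*: 16.77 + 0.13×36.3921 = 21.5010.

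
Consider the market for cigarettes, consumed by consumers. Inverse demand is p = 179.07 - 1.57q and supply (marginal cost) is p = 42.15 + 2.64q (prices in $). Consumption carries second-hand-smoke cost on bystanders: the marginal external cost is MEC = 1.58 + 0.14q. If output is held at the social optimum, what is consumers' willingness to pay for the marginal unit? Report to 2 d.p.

Social marginal benefit = demand − MEC = 177.49 - 1.71q.
Set SMB = MC: 177.49 - 1.71q = 42.15 + 2.64q → q* = 31.1126.
Consumer price on the demand curve at q*: 179.07 − 1.57×31.1126 = 130.2232.

P = $130.22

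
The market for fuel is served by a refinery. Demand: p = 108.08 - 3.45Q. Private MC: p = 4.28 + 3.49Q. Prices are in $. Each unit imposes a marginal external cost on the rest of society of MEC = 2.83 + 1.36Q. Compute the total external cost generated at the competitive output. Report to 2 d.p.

$194.45

Market equilibrium (private): 4.28 + 3.49Q = 108.08 - 3.45Q → Q_m = 14.9568.
Total external cost = ∫₀^{Q_m} (2.83 + 1.36Q) dQ = 2.83×14.9568 + ½×1.36×14.9568² = 194.4477.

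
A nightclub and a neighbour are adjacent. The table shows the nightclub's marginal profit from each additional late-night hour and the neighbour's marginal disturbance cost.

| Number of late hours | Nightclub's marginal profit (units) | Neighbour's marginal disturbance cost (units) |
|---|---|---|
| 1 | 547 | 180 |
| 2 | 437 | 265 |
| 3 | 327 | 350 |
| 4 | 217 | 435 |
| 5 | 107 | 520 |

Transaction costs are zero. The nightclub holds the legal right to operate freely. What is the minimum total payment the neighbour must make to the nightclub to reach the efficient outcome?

651

Left alone the nightclub would choose level 5 (marginal profit stays positive).
Efficient level: k* = 2 (marginal profit ≥ marginal disturbance cost through 2).
The neighbour must at least cover the nightclub's forgone profit from cutting 5→2: 327 + 217 + 107 = 651.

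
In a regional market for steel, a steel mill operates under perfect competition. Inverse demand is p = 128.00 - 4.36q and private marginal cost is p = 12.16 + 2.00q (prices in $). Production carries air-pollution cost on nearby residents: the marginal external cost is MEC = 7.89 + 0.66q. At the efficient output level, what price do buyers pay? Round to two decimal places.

P = $60.95

Social marginal cost = private MC + MEC = 20.05 + 2.66q.
Set SMC = demand: 20.05 + 2.66q = 128.00 - 4.36q → q* = 15.3775.
Consumer price on the demand curve at q*: 128.00 − 4.36×15.3775 = 60.9541.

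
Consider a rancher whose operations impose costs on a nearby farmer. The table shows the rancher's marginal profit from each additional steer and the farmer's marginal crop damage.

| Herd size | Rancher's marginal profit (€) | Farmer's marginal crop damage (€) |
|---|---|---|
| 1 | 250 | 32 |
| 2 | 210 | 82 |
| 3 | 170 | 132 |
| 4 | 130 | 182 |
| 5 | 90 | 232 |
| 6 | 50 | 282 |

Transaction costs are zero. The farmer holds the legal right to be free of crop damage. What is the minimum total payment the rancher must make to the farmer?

Efficient level: marginal profit ≥ marginal crop damage through level 3, so k* = 3.
With the farmer holding the right, the rancher must at least compensate total damage at k*: 32 + 82 + 132 = 246.

€246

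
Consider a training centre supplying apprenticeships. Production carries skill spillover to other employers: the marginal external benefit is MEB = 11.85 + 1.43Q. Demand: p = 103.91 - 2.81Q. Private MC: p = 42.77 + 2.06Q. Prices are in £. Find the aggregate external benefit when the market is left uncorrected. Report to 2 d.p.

£261.46

Market equilibrium (private): 42.77 + 2.06Q = 103.91 - 2.81Q → Q_m = 12.5544.
Total external benefit = ∫₀^{Q_m} (11.85 + 1.43Q) dQ = 11.85×12.5544 + ½×1.43×12.5544² = 261.4629.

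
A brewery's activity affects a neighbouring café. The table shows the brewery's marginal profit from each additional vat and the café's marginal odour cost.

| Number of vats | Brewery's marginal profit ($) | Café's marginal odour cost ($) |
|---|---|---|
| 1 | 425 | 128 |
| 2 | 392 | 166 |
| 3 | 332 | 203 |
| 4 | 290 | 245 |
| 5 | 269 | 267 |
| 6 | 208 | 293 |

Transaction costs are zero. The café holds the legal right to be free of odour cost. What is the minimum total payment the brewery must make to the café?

Efficient level: marginal profit ≥ marginal odour cost through level 5, so k* = 5.
With the café holding the right, the brewery must at least compensate total damage at k*: 128 + 166 + 203 + 245 + 267 = 1009.

$1009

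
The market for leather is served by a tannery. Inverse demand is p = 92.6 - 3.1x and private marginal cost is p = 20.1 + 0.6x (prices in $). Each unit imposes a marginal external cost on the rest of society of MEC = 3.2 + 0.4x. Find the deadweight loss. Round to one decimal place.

DWL = $14.9

Market equilibrium (private): 20.1 + 0.6x = 92.6 - 3.1x → x_m = 19.5946.
Social marginal cost = private MC + MEC = 23.3 + x.
Set SMC = demand: 23.3 + x = 92.6 - 3.1x → x* = 16.9024.
The welfare-loss triangle has base |x_m − x*| and height MEC(x_m) (the vertical gap between SMC and demand is zero at x* and MEC at x_m).
DWL = ½ × 2.6922 × 11.0378 = 14.8580.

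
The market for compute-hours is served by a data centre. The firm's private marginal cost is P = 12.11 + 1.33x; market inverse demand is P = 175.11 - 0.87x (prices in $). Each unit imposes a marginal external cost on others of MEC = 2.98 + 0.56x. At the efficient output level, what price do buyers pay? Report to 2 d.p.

P = $124.67

Social marginal cost = private MC + MEC = 15.09 + 1.89x.
Set SMC = demand: 15.09 + 1.89x = 175.11 - 0.87x → x* = 57.9783.
Consumer price on the demand curve at x*: 175.11 − 0.87×57.9783 = 124.6689.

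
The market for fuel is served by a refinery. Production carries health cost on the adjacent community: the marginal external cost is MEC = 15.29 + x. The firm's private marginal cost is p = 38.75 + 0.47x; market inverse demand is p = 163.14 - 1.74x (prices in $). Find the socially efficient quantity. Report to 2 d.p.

x* = 33.99

Social marginal cost = private MC + MEC = 54.04 + 1.47x.
Set SMC = demand: 54.04 + 1.47x = 163.14 - 1.74x → x* = 33.9875.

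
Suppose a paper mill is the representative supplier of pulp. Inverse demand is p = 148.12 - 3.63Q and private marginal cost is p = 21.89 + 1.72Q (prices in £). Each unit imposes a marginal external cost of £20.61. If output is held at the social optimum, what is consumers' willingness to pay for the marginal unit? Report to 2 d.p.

Social marginal cost = private MC + MEC = 42.50 + 1.72Q.
Set SMC = demand: 42.50 + 1.72Q = 148.12 - 3.63Q → Q* = 19.7421.
Consumer price on the demand curve at Q*: 148.12 − 3.63×19.7421 = 76.4562.

P = £76.46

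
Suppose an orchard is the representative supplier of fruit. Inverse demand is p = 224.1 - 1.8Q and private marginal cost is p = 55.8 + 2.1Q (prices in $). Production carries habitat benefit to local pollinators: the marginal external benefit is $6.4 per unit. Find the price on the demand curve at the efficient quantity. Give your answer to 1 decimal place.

Social marginal cost = private MC − MEB = 49.4 + 2.1Q.
Set SMC = demand: 49.4 + 2.1Q = 224.1 - 1.8Q → Q* = 44.7949.
Consumer price on the demand curve at Q*: 224.1 − 1.8×44.7949 = 143.4692.

P = $143.5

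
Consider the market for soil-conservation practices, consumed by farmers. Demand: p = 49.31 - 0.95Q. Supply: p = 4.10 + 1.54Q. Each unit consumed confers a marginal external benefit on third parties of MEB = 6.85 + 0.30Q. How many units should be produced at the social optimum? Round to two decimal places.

Social marginal benefit = demand + MEB = 56.16 - 0.65Q.
Set SMB = MC: 56.16 - 0.65Q = 4.10 + 1.54Q → Q* = 23.7717.

Q* = 23.77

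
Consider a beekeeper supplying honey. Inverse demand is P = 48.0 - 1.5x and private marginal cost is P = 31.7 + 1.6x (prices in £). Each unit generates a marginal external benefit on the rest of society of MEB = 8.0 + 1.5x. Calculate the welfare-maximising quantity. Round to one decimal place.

x* = 15.2

Social marginal cost = private MC − MEB = 23.7 + 0.1x.
Set SMC = demand: 23.7 + 0.1x = 48.0 - 1.5x → x* = 15.1875.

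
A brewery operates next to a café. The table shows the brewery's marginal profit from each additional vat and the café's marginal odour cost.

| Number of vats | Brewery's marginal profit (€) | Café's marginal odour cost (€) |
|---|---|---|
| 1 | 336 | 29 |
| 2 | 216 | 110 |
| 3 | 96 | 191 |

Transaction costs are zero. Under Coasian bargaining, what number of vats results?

2

Bargaining reaches the level where marginal profit last exceeds marginal odour cost.
That holds through level 2 (216 ≥ 110) but not at 3 (96 < 191).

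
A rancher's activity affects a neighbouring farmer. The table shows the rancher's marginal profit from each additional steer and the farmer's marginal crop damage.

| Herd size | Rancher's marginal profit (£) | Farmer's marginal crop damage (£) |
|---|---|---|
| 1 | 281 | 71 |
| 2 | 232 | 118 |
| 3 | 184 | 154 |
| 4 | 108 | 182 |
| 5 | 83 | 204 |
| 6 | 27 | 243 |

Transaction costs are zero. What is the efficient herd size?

3

Bargaining reaches the level where marginal profit last exceeds marginal crop damage.
That holds through level 3 (184 ≥ 154) but not at 4 (108 < 182).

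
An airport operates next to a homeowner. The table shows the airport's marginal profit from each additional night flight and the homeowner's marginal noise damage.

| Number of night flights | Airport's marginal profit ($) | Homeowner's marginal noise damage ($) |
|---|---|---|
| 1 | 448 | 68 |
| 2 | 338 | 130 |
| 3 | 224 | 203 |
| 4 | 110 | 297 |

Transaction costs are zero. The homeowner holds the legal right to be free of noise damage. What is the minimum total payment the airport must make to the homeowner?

Efficient level: marginal profit ≥ marginal noise damage through level 3, so k* = 3.
With the homeowner holding the right, the airport must at least compensate total damage at k*: 68 + 130 + 203 = 401.

$401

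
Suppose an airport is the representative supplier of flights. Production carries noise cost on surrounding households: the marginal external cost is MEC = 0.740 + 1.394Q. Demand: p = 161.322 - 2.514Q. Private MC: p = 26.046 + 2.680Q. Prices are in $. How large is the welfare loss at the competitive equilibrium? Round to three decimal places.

DWL = $104.161

Market equilibrium (private): 26.046 + 2.680Q = 161.322 - 2.514Q → Q_m = 26.0447.
Social marginal cost = private MC + MEC = 26.786 + 4.074Q.
Set SMC = demand: 26.786 + 4.074Q = 161.322 - 2.514Q → Q* = 20.4214.
The loss is the area between SMC and demand from Q* to Q_m; with linear curves that's a triangle of height MEC(Q_m).
DWL = ½ × 5.6233 × 37.0463 = 104.1612.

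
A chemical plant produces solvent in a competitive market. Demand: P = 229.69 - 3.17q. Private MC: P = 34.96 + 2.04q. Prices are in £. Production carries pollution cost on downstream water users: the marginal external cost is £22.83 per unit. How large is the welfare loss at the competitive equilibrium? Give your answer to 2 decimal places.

Market equilibrium (private): 34.96 + 2.04q = 229.69 - 3.17q → q_m = 37.3762.
Social marginal cost = private MC + MEC = 57.79 + 2.04q.
Set SMC = demand: 57.79 + 2.04q = 229.69 - 3.17q → q* = 32.9942.
Height of the DWL triangle at q_m is SMC(q_m) − demand(q_m) = MEC(q_m) = 22.8300.
DWL = ½ × 4.3820 × 22.8300 = 50.0205.

DWL = £50.02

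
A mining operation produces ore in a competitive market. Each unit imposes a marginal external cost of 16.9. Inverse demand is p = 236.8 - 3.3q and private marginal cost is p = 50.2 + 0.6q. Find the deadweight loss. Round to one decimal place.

Market equilibrium (private): 50.2 + 0.6q = 236.8 - 3.3q → q_m = 47.8462.
Social marginal cost = private MC + MEC = 67.1 + 0.6q.
Set SMC = demand: 67.1 + 0.6q = 236.8 - 3.3q → q* = 43.5128.
The welfare-loss triangle has base |q_m − q*| and height MEC(q_m) (the vertical gap between SMC and demand is zero at q* and MEC at q_m).
DWL = ½ × 4.3334 × 16.9000 = 36.6172.

DWL = 36.6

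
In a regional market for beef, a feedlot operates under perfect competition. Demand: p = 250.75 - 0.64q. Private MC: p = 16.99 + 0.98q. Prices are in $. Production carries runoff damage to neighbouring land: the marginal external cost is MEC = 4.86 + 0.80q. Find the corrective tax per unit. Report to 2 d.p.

Social marginal cost = private MC + MEC = 21.85 + 1.78q.
Set SMC = demand: 21.85 + 1.78q = 250.75 - 0.64q → q* = 94.5868.
The Pigouvian tax equals MEC at q*: 4.86 + 0.80×94.5868 = 80.5294.

tax = $80.53 per unit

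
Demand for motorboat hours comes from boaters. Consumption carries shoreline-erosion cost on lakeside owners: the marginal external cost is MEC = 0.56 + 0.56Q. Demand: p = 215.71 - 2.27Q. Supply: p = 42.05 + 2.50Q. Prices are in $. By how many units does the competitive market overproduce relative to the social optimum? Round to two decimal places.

3.93 units

Market equilibrium (private): 42.05 + 2.50Q = 215.71 - 2.27Q → Q_m = 36.4067.
Social marginal benefit = demand − MEC = 215.15 - 2.83Q.
Set SMB = MC: 215.15 - 2.83Q = 42.05 + 2.50Q → Q* = 32.4765.
Gap = |36.4067 − 32.4765| = 3.9302.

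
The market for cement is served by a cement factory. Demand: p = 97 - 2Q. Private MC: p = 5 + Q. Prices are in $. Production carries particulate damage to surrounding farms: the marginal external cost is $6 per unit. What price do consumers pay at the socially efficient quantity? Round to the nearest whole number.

Social marginal cost = private MC + MEC = 11 + Q.
Set SMC = demand: 11 + Q = 97 - 2Q → Q* = 28.6667.
Consumer price on the demand curve at Q*: 97 − 2×28.6667 = 39.6666.

P = $40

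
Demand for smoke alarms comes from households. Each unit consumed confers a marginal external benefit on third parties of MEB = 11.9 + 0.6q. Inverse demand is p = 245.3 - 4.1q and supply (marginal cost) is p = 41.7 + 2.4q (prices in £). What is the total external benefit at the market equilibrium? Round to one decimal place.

£667.1

Market equilibrium (private): 41.7 + 2.4q = 245.3 - 4.1q → q_m = 31.3231.
Total external benefit = ∫₀^{q_m} (11.9 + 0.6q) dq = 11.9×31.3231 + ½×0.6×31.3231² = 667.0859.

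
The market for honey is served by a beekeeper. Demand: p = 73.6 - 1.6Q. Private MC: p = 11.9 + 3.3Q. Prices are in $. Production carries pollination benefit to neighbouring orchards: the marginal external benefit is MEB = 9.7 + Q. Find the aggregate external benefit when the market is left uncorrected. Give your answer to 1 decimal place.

$201.4

Market equilibrium (private): 11.9 + 3.3Q = 73.6 - 1.6Q → Q_m = 12.5918.
Total external benefit = ∫₀^{Q_m} (9.7 + 1.0Q) dQ = 9.7×12.5918 + ½×1.0×12.5918² = 201.4172.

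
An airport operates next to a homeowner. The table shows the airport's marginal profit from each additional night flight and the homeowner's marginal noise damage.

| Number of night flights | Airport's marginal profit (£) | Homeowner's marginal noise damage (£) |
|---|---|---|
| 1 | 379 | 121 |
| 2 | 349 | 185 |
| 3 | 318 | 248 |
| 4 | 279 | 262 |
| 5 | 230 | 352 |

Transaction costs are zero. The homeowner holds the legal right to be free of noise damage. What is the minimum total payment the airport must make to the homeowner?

Efficient level: marginal profit ≥ marginal noise damage through level 4, so k* = 4.
With the homeowner holding the right, the airport must at least compensate total damage at k*: 121 + 185 + 248 + 262 = 816.

£816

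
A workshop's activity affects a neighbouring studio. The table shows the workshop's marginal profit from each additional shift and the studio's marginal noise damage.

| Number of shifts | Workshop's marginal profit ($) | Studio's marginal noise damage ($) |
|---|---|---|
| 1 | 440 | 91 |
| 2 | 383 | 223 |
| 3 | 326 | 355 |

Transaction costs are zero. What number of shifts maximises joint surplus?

2

Bargaining reaches the level where marginal profit last exceeds marginal noise damage.
That holds through level 2 (383 ≥ 223) but not at 3 (326 < 355).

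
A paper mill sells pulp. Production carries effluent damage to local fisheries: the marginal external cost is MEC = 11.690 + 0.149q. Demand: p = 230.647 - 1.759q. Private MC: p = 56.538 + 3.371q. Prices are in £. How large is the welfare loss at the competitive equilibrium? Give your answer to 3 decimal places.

Market equilibrium (private): 56.538 + 3.371q = 230.647 - 1.759q → q_m = 33.9394.
Social marginal cost = private MC + MEC = 68.228 + 3.520q.
Set SMC = demand: 68.228 + 3.520q = 230.647 - 1.759q → q* = 30.7670.
The welfare-loss triangle has base |q_m − q*| and height MEC(q_m) (the vertical gap between SMC and demand is zero at q* and MEC at q_m).
DWL = ½ × 3.1724 × 16.7470 = 26.5641.

DWL = £26.564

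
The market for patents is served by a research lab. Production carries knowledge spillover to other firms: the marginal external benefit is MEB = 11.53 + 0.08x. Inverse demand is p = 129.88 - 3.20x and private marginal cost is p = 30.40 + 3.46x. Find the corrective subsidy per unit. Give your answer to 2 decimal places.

subsidy = 12.88 per unit

Social marginal cost = private MC − MEB = 18.87 + 3.38x.
Set SMC = demand: 18.87 + 3.38x = 129.88 - 3.20x → x* = 16.8708.
The Pigouvian subsidy equals MEB at x*: 11.53 + 0.08×16.8708 = 12.8797.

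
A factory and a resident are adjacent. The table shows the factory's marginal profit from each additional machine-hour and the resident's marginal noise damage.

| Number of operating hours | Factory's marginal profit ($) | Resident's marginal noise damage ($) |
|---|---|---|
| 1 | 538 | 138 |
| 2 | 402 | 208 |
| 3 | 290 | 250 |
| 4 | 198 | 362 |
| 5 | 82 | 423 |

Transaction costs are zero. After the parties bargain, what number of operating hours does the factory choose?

3

Bargaining reaches the level where marginal profit last exceeds marginal noise damage.
That holds through level 3 (290 ≥ 250) but not at 4 (198 < 362).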